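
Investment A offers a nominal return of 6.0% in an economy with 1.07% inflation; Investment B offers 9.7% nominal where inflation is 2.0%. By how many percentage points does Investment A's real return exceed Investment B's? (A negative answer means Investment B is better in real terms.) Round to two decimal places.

Investment A real return: 1.060/1.0107 − 1 = 4.878%.
Investment B real return: 1.097/1.020 − 1 = 7.549%.
Difference: 4.878 − 7.549 = -2.671 pp.

-2.67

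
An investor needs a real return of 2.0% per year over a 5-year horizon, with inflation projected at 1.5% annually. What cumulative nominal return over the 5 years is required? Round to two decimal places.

Required annual nominal rate: (1+2.0%)(1+1.5%) − 1 = 3.53%.
Cumulative over 5 years: (1 + 0.0353)^5 − 1 ≈ 0.18941.

18.94%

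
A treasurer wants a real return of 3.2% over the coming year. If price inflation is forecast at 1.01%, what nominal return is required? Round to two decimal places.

4.24%

By the Fisher equation, 1 + r_nom = (1 + 3.2%)(1 + 1.01%) = 1.032 × 1.0101 = 1.0424232.
So r_nom = 4.24232%.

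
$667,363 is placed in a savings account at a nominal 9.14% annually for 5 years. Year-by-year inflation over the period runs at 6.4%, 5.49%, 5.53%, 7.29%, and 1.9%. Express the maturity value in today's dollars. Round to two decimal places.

$798,030.67

Nominal value at maturity: $667,363 × (1 + 9.14%)^5 ≈ $1,033,431.92.
Price-level factor over 5 years: 1.064 × 1.0549 × 1.0553 × 1.0729 × 1.019 ≈ 1.2949776939.
Dividing the nominal maturity value by the price-level factor gives the value in today's money.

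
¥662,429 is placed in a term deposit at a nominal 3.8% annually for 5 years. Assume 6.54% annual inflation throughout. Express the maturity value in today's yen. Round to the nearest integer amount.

Nominal value at maturity: ¥662,429 × (1 + 3.8%)^5 ≈ ¥798,226.
Price-level factor over 5 years: (1 + 6.54%)^5 ≈ 1.3726615296.
Dividing the nominal maturity value by the price-level factor gives the value in today's money.

¥581,517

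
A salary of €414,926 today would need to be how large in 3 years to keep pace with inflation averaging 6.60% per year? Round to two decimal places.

Cumulative price-level factor: (1+6.60%)^3 = 1.211355496.
The nominal amount required is €414,926 scaled up by that factor.

€502,622.89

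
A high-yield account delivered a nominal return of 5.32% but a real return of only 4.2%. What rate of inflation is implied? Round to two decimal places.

From (1+r_nom) = (1+r_real)(1+π), we get 1+π = (1 + 5.32%)/(1 + 4.2%) = 1.0532/1.042 ≈ 1.01075.
So π ≈ 1.0749%.

1.07%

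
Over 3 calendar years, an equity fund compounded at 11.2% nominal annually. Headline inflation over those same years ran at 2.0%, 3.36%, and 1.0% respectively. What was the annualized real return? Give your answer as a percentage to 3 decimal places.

Cumulative inflation factor: 1.020 × 1.0336 × 1.010 ≈ 1.06481.
Nominal growth factor: 1.37504. Real growth factor = 1.37504 / 1.06481 ≈ 1.29134.
Annualized: 1.29134^(1/3) − 1 ≈ 0.08896.

8.896%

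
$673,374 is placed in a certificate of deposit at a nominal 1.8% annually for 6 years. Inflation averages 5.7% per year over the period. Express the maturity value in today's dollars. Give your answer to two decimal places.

Nominal value at maturity: $673,374 × (1 + 1.8%)^6 ≈ $749,450.60.
Price-level factor over 6 years: (1 + 5.7%)^6 ≈ 1.3946008445.
Dividing the nominal maturity value by the price-level factor gives the value in today's money.

$537,394.34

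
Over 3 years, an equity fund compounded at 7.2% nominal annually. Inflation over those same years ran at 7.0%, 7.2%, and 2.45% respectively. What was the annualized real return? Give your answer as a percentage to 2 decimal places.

1.59%

Cumulative inflation factor: 1.070 × 1.072 × 1.0245 ≈ 1.17514.
Nominal growth factor: 1.23193. Real growth factor = 1.23193 / 1.17514 ≈ 1.04832.
Annualized: 1.04832^(1/3) − 1 ≈ 0.01585.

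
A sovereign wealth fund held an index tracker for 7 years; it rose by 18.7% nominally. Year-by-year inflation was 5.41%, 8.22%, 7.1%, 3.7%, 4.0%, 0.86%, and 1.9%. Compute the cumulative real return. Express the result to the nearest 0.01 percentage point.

-12.35%

Cumulative inflation factor: 1.0541 × 1.0822 × 1.071 × 1.037 × 1.040 × 1.0086 × 1.019 ≈ 1.35420.
Nominal growth factor: 1.18700. Real growth factor = 1.18700 / 1.35420 ≈ 0.87653.
Total real return ≈ -12.3470%.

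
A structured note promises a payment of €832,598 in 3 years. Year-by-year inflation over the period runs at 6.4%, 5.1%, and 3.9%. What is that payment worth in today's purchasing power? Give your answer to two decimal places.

Price-level factor over 3 years: 1.064 × 1.051 × 1.039 = 1.161876296.
Purchasing power today: €832,598 divided by that factor.

€716,597.80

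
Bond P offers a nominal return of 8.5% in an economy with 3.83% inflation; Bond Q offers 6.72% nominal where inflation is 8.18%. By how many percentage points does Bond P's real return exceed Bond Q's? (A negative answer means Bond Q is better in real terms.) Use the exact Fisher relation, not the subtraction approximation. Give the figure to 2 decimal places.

Bond P real return: 1.085/1.0383 − 1 = 4.498%.
Bond Q real return: 1.0672/1.0818 − 1 = -1.350%.
Difference: 4.498 − (-1.350) = 5.848 pp.

5.85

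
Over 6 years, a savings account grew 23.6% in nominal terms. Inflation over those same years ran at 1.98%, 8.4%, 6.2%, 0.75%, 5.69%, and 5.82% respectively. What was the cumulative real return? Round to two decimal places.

-6.57%

Cumulative inflation factor: 1.0198 × 1.084 × 1.062 × 1.0075 × 1.0569 × 1.0582 ≈ 1.32286.
Nominal growth factor: 1.23600. Real growth factor = 1.23600 / 1.32286 ≈ 0.93434.
Total real return ≈ -6.5664%.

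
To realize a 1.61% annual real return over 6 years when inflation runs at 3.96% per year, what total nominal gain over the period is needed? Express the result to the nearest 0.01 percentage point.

Required annual nominal rate: (1+1.61%)(1+3.96%) − 1 = 5.633756%.
Cumulative over 6 years: (1 + 0.05633756)^6 − 1 ≈ 0.38936.

38.94%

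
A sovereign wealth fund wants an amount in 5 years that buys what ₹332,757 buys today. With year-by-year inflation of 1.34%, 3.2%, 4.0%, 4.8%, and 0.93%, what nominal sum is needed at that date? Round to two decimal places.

Cumulative price-level factor: 1.0134 × 1.032 × 1.040 × 1.048 × 1.0093 ≈ 1.1504705141.
Multiplying ₹332,757 by the price-level factor gives the future nominal sum.

₹382,827.12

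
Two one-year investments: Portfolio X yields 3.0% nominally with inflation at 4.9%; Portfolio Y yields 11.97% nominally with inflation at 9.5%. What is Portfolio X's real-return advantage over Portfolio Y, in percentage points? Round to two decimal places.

Portfolio X real return: 1.030/1.049 − 1 = -1.811%.
Portfolio Y real return: 1.1197/1.095 − 1 = 2.256%.
Difference: -1.811 − 2.256 = -4.067 pp.

-4.07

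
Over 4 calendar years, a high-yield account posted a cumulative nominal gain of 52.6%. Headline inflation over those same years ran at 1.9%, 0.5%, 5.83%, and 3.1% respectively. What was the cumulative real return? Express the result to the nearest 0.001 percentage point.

Cumulative inflation factor: 1.019 × 1.005 × 1.0583 × 1.031 ≈ 1.11740.
Nominal growth factor: 1.52600. Real growth factor = 1.52600 / 1.11740 ≈ 1.36567.
Total real return ≈ 36.5673%.

36.567%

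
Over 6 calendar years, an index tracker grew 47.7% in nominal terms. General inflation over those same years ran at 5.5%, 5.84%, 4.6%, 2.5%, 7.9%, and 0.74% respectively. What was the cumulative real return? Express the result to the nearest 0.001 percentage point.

13.501%

Cumulative inflation factor: 1.055 × 1.0584 × 1.046 × 1.025 × 1.079 × 1.0074 ≈ 1.30131.
Nominal growth factor: 1.47700. Real growth factor = 1.47700 / 1.30131 ≈ 1.13501.
Total real return ≈ 13.5009%.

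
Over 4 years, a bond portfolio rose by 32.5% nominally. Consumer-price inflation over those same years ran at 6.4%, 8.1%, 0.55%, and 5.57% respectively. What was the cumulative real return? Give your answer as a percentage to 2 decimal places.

8.52%

Cumulative inflation factor: 1.064 × 1.081 × 1.0055 × 1.0557 ≈ 1.22093.
Nominal growth factor: 1.32500. Real growth factor = 1.32500 / 1.22093 ≈ 1.08524.
Total real return ≈ 8.5240%.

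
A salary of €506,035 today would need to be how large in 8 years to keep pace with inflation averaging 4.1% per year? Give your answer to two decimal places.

€697,889.06

Cumulative price-level factor: (1+4.1%)^8 ≈ 1.3791320018.
The nominal amount required is €506,035 scaled up by that factor.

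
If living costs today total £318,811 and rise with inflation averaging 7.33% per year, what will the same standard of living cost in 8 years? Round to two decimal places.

£561,438.68

Cumulative price-level factor: (1+7.33%)^8 ≈ 1.7610392470.
Multiplying £318,811 by the price-level factor gives the future nominal sum.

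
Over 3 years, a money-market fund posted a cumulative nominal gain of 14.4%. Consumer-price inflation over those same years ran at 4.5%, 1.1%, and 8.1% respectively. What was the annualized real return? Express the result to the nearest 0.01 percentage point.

Cumulative inflation factor: 1.045 × 1.011 × 1.081 ≈ 1.14207.
Nominal growth factor: 1.14400. Real growth factor = 1.14400 / 1.14207 ≈ 1.00169.
Annualized: 1.00169^(1/3) − 1 ≈ 0.00056.

0.06%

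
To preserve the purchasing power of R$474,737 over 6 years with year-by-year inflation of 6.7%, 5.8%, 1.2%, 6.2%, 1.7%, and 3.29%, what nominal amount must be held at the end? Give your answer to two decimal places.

R$605,044.65

Cumulative price-level factor: 1.067 × 1.058 × 1.012 × 1.062 × 1.017 × 1.0329 ≈ 1.2744838798.
Multiplying R$474,737 by the price-level factor gives the future nominal sum.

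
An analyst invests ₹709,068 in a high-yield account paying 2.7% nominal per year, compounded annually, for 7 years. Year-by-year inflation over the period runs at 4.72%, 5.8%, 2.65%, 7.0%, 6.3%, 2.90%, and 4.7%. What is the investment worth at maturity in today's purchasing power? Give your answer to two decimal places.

₹613,094.81

Nominal value at maturity: ₹709,068 × (1 + 2.7%)^7 ≈ ₹854,438.86.
Price-level factor over 7 years: 1.0472 × 1.058 × 1.0265 × 1.070 × 1.063 × 1.0290 × 1.047 ≈ 1.3936488270.
Dividing the nominal maturity value by the price-level factor gives the value in today's money.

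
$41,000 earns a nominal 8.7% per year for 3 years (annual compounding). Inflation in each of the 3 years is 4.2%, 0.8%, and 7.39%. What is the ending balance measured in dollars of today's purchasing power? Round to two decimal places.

Nominal value at maturity: $41,000 × (1 + 8.7%)^3 ≈ $52,658.99.
Price-level factor over 3 years: 1.042 × 1.008 × 1.0739 = 1.1279558304.
Dividing the nominal maturity value by the price-level factor gives the value in today's money.

$46,685.33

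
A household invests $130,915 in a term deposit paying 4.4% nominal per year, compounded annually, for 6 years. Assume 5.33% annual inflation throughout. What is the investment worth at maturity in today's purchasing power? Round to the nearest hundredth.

Nominal value at maturity: $130,915 × (1 + 4.4%)^6 ≈ $169,508.86.
Price-level factor over 6 years: (1 + 5.33%)^6 ≈ 1.3655654025.
The maturity value deflated by that factor is the answer in today's purchasing power.

$124,130.90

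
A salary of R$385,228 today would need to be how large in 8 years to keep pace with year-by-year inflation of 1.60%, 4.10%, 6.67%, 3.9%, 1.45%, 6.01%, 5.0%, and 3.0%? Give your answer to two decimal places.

Cumulative price-level factor: 1.0160 × 1.0410 × 1.0667 × 1.039 × 1.0145 × 1.0601 × 1.050 × 1.030 ≈ 1.3634138135.
The nominal amount required is R$385,228 scaled up by that factor.

R$525,225.18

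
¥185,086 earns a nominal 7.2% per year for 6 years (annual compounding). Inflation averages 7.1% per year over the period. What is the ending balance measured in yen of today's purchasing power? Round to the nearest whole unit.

Nominal value at maturity: ¥185,086 × (1 + 7.2%)^6 ≈ ¥280,894.
Price-level factor over 6 years: (1 + 7.1%)^6 ≈ 1.5091653487.
The maturity value deflated by that factor is the answer in today's purchasing power.

¥186,125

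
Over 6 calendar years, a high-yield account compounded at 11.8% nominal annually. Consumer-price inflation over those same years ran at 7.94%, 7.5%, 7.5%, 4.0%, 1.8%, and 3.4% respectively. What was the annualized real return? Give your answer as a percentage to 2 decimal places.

Cumulative inflation factor: 1.0794 × 1.075 × 1.075 × 1.040 × 1.018 × 1.034 ≈ 1.36553.
Nominal growth factor: 1.95277. Real growth factor = 1.95277 / 1.36553 ≈ 1.43005.
Annualized: 1.43005^(1/6) − 1 ≈ 0.06143.

6.14%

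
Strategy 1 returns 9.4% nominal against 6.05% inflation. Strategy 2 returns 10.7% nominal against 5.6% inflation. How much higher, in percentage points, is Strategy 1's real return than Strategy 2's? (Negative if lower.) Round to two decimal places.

Strategy 1 real return: 1.094/1.0605 − 1 = 3.159%.
Strategy 2 real return: 1.107/1.056 − 1 = 4.830%.
Difference: 3.159 − 4.830 = -1.671 pp.

-1.67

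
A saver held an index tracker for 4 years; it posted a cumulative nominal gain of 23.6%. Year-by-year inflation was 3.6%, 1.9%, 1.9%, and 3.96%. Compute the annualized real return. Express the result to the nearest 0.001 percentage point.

Cumulative inflation factor: 1.036 × 1.019 × 1.019 × 1.0396 ≈ 1.11834.
Nominal growth factor: 1.23600. Real growth factor = 1.23600 / 1.11834 ≈ 1.10521.
Annualized: 1.10521^(1/4) − 1 ≈ 0.02532.

2.532%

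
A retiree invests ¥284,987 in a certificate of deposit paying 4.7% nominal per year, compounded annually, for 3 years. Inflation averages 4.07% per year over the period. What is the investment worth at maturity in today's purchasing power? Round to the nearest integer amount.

Nominal value at maturity: ¥284,987 × (1 + 4.7%)^3 ≈ ¥327,088.
Price-level factor over 3 years: (1 + 4.07%)^3 ≈ 1.1271368891.
The maturity value deflated by that factor is the answer in today's purchasing power.

¥290,194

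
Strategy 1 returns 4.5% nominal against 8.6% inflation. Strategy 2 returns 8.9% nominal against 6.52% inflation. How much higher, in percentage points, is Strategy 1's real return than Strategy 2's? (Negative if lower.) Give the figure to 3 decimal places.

-6.010

Strategy 1 real return: 1.045/1.086 − 1 = -3.7753%.
Strategy 2 real return: 1.089/1.0652 − 1 = 2.2343%.
Difference: -3.7753 − 2.2343 = -6.0096 pp.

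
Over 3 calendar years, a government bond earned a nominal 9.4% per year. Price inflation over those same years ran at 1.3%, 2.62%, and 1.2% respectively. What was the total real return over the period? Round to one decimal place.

24.5%

Cumulative inflation factor: 1.013 × 1.0262 × 1.012 ≈ 1.05202.
Nominal growth factor: 1.30934. Real growth factor = 1.30934 / 1.05202 ≈ 1.24460.
Total real return ≈ 24.4601%.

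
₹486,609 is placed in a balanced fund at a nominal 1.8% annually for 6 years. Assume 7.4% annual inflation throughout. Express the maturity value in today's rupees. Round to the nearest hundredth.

₹352,891.43

Nominal value at maturity: ₹486,609 × (1 + 1.8%)^6 ≈ ₹541,585.22.
Price-level factor over 6 years: (1 + 7.4%)^6 ≈ 1.5347077569.
The maturity value deflated by that factor is the answer in today's purchasing power.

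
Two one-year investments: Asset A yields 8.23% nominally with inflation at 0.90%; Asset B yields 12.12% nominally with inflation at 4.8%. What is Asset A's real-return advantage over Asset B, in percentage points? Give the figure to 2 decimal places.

Asset A real return: 1.0823/1.0090 − 1 = 7.265%.
Asset B real return: 1.1212/1.048 − 1 = 6.985%.
Difference: 7.265 − 6.985 = 0.280 pp.

0.28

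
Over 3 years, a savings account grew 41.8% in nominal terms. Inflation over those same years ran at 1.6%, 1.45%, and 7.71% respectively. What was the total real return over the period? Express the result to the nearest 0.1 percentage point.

27.7%

Cumulative inflation factor: 1.016 × 1.0145 × 1.0771 ≈ 1.11020.
Nominal growth factor: 1.41800. Real growth factor = 1.41800 / 1.11020 ≈ 1.27725.
Total real return ≈ 27.7246%.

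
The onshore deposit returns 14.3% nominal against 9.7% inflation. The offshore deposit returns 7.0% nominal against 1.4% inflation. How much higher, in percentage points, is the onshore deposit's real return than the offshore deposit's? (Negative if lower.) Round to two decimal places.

-1.33

The onshore deposit real return: 1.143/1.097 − 1 = 4.193%.
The offshore deposit real return: 1.070/1.014 − 1 = 5.523%.
Difference: 4.193 − 5.523 = -1.330 pp.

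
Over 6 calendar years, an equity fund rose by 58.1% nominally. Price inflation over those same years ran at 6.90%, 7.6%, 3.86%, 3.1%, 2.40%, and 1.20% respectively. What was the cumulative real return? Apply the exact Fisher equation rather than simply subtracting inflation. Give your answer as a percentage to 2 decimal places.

Cumulative inflation factor: 1.0690 × 1.076 × 1.0386 × 1.031 × 1.0240 × 1.0120 ≈ 1.27637.
Nominal growth factor: 1.58100. Real growth factor = 1.58100 / 1.27637 ≈ 1.23867.
Total real return ≈ 23.8667%.

23.87%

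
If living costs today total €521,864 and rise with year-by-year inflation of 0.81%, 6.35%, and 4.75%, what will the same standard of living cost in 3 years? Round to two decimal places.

€586,074.03

Cumulative price-level factor: 1.0081 × 1.0635 × 1.0475 ≈ 1.1230397816.
The nominal amount required is €521,864 scaled up by that factor.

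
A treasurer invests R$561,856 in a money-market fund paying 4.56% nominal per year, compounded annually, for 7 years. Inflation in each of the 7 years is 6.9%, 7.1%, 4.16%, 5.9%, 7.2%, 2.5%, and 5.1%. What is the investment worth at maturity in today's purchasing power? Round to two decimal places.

Nominal value at maturity: R$561,856 × (1 + 4.56%)^7 ≈ R$767,686.75.
Price-level factor over 7 years: 1.069 × 1.071 × 1.0416 × 1.059 × 1.072 × 1.025 × 1.051 ≈ 1.4584296136.
The maturity value deflated by that factor is the answer in today's purchasing power.

R$526,379.02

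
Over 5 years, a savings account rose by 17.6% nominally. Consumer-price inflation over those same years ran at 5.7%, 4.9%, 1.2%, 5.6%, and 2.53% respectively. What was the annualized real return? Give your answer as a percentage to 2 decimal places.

-0.65%

Cumulative inflation factor: 1.057 × 1.049 × 1.012 × 1.056 × 1.0253 ≈ 1.21491.
Nominal growth factor: 1.17600. Real growth factor = 1.17600 / 1.21491 ≈ 0.96797.
Annualized: 0.96797^(1/5) − 1 ≈ -0.00649.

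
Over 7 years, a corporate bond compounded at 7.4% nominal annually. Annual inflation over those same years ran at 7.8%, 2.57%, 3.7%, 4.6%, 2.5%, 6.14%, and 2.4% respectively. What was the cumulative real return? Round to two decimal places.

23.36%

Cumulative inflation factor: 1.078 × 1.0257 × 1.037 × 1.046 × 1.025 × 1.0614 × 1.024 ≈ 1.33614.
Nominal growth factor: 1.64828. Real growth factor = 1.64828 / 1.33614 ≈ 1.23361.
Total real return ≈ 23.3609%.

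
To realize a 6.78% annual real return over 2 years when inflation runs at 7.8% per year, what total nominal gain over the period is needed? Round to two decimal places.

32.50%

Required annual nominal rate: (1+6.78%)(1+7.8%) − 1 = 15.10884%.
Cumulative over 2 years: (1 + 0.1510884)^2 − 1 ≈ 0.32500.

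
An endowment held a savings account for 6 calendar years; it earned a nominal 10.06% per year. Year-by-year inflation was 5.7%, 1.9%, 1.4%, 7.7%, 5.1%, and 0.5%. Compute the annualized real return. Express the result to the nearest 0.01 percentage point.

6.15%

Cumulative inflation factor: 1.057 × 1.019 × 1.014 × 1.077 × 1.051 × 1.005 ≈ 1.24243.
Nominal growth factor: 1.77737. Real growth factor = 1.77737 / 1.24243 ≈ 1.43056.
Annualized: 1.43056^(1/6) − 1 ≈ 0.06149.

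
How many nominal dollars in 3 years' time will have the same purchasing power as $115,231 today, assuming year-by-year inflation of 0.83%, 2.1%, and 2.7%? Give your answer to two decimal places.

Cumulative price-level factor: 1.0083 × 1.021 × 1.027 = 1.0572701061.
The nominal amount required is $115,231 scaled up by that factor.

$121,830.29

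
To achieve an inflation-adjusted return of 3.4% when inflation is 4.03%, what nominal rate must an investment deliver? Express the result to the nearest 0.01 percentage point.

By the Fisher equation, 1 + r_nom = (1 + 3.4%)(1 + 4.03%) = 1.034 × 1.0403 = 1.0756702.
So r_nom = 7.56702%.

7.57%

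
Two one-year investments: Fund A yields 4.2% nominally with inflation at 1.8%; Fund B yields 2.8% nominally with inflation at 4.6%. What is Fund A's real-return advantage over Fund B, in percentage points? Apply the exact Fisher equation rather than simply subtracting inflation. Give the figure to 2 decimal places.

4.08

Fund A real return: 1.042/1.018 − 1 = 2.358%.
Fund B real return: 1.028/1.046 − 1 = -1.721%.
Difference: 2.358 − (-1.721) = 4.079 pp.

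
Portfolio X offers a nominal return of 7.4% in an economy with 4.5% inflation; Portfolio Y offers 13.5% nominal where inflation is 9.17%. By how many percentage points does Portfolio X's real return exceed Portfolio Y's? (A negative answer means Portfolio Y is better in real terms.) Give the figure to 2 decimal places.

-1.19

Portfolio X real return: 1.074/1.045 − 1 = 2.775%.
Portfolio Y real return: 1.135/1.0917 − 1 = 3.966%.
Difference: 2.775 − 3.966 = -1.191 pp.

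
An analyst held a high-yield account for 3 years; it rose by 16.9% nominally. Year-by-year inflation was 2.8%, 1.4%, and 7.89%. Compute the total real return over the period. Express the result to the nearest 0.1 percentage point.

3.9%

Cumulative inflation factor: 1.028 × 1.014 × 1.0789 ≈ 1.12464.
Nominal growth factor: 1.16900. Real growth factor = 1.16900 / 1.12464 ≈ 1.03945.
Total real return ≈ 3.9447%.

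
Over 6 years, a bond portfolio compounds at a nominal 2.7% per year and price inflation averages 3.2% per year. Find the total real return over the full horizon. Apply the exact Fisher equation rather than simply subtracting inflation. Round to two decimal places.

-2.87%

The annual real rate is (1+2.7%)/(1+3.2%) − 1 = -0.4845%.
Compounded over 6 years: (1 + -0.004845)^6 − 1 ≈ -0.02872.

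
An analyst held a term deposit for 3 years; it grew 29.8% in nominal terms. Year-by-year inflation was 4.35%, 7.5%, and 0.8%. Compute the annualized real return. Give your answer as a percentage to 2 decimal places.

Cumulative inflation factor: 1.0435 × 1.075 × 1.008 ≈ 1.13074.
Nominal growth factor: 1.29800. Real growth factor = 1.29800 / 1.13074 ≈ 1.14792.
Annualized: 1.14792^(1/3) − 1 ≈ 0.04706.

4.71%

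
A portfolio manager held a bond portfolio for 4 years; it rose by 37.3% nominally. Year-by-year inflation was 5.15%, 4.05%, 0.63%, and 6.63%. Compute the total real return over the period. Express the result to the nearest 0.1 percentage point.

17.0%

Cumulative inflation factor: 1.0515 × 1.0405 × 1.0063 × 1.0663 ≈ 1.17397.
Nominal growth factor: 1.37300. Real growth factor = 1.37300 / 1.17397 ≈ 1.16953.
Total real return ≈ 16.9532%.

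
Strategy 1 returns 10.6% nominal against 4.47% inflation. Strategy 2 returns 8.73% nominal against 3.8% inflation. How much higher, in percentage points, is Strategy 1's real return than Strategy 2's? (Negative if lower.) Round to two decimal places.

Strategy 1 real return: 1.106/1.0447 − 1 = 5.868%.
Strategy 2 real return: 1.0873/1.038 − 1 = 4.750%.
Difference: 5.868 − 4.750 = 1.118 pp.

1.12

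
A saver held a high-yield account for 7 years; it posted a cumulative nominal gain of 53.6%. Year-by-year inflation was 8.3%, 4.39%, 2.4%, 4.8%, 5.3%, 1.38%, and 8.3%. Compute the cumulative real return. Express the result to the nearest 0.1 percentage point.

Cumulative inflation factor: 1.083 × 1.0439 × 1.024 × 1.048 × 1.053 × 1.0138 × 1.083 ≈ 1.40268.
Nominal growth factor: 1.53600. Real growth factor = 1.53600 / 1.40268 ≈ 1.09505.
Total real return ≈ 9.5049%.

9.5%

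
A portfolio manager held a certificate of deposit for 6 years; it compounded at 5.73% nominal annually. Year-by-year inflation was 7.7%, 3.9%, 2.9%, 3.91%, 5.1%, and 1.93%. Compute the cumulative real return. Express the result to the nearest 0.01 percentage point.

Cumulative inflation factor: 1.077 × 1.039 × 1.029 × 1.0391 × 1.051 × 1.0193 ≈ 1.28177.
Nominal growth factor: 1.39698. Real growth factor = 1.39698 / 1.28177 ≈ 1.08989.
Total real return ≈ 8.9885%.

8.99%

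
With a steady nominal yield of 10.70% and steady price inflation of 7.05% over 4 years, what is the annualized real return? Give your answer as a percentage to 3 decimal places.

With constant rates the annual real return is the same each year: (1+10.70%)/(1+7.05%) − 1 = 0.03410.

3.410%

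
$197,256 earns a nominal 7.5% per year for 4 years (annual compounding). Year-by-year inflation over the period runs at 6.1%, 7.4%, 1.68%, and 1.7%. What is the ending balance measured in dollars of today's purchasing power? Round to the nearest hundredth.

Nominal value at maturity: $197,256 × (1 + 7.5%)^4 ≈ $263,429.30.
Price-level factor over 4 years: 1.061 × 1.074 × 1.0168 × 1.017 ≈ 1.1783550184.
Dividing the nominal maturity value by the price-level factor gives the value in today's money.

$223,556.82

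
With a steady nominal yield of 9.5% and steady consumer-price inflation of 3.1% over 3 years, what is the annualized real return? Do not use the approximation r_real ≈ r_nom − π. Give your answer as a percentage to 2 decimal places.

With constant rates the annual real return is the same each year: (1+9.5%)/(1+3.1%) − 1 = 0.06208.

6.21%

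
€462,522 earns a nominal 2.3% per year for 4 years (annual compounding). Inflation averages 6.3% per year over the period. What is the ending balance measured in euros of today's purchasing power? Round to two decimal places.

€396,736.24

Nominal value at maturity: €462,522 × (1 + 2.3%)^4 ≈ €506,564.71.
Price-level factor over 4 years: (1 + 6.3%)^4 ≈ 1.2768299410.
Dividing the nominal maturity value by the price-level factor gives the value in today's money.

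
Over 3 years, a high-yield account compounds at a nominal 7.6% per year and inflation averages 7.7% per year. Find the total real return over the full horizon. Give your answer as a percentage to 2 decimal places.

-0.28%

The annual real rate is (1+7.6%)/(1+7.7%) − 1 = -0.0929%.
Compounded over 3 years: (1 + -0.000929)^3 − 1 ≈ -0.00278.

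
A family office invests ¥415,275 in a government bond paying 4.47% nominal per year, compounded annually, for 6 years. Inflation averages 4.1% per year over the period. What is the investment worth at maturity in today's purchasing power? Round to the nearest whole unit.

Nominal value at maturity: ¥415,275 × (1 + 4.47%)^6 ≈ ¥539,865.
Price-level factor over 6 years: (1 + 4.1%)^6 ≈ 1.2726365063.
The maturity value deflated by that factor is the answer in today's purchasing power.

¥424,210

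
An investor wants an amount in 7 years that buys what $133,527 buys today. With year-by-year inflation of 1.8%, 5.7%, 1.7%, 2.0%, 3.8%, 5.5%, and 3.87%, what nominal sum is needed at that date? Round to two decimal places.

$169,532.48

Cumulative price-level factor: 1.018 × 1.057 × 1.017 × 1.020 × 1.038 × 1.055 × 1.0387 ≈ 1.2696494672.
Multiplying $133,527 by the price-level factor gives the future nominal sum.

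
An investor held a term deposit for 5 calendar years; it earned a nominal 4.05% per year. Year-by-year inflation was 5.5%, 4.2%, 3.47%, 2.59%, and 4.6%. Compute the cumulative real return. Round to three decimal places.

-0.083%

Cumulative inflation factor: 1.055 × 1.042 × 1.0347 × 1.0259 × 1.046 ≈ 1.22059.
Nominal growth factor: 1.21958. Real growth factor = 1.21958 / 1.22059 ≈ 0.99917.
Total real return ≈ -0.0831%.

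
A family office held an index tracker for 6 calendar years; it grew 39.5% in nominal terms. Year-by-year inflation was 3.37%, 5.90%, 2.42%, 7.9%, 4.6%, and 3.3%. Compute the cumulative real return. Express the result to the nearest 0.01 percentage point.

6.72%

Cumulative inflation factor: 1.0337 × 1.0590 × 1.0242 × 1.079 × 1.046 × 1.033 ≈ 1.30716.
Nominal growth factor: 1.39500. Real growth factor = 1.39500 / 1.30716 ≈ 1.06720.
Total real return ≈ 6.7199%.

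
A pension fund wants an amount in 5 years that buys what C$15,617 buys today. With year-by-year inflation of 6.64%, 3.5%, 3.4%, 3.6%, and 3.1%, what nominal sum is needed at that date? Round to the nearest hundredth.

Cumulative price-level factor: 1.0664 × 1.035 × 1.034 × 1.036 × 1.031 ≈ 1.2189880430.
Multiplying C$15,617 by the price-level factor gives the future nominal sum.

C$19,036.94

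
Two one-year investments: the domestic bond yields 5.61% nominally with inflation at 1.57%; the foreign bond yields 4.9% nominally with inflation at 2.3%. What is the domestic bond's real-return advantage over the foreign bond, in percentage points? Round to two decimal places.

1.44

The domestic bond real return: 1.0561/1.0157 − 1 = 3.978%.
The foreign bond real return: 1.049/1.023 − 1 = 2.542%.
Difference: 3.978 − 2.542 = 1.436 pp.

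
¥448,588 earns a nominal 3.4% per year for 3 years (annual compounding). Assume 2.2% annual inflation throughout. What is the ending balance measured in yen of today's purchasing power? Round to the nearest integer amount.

Nominal value at maturity: ¥448,588 × (1 + 3.4%)^3 ≈ ¥495,917.
Price-level factor over 3 years: (1 + 2.2%)^3 = 1.067462648.
The maturity value deflated by that factor is the answer in today's purchasing power.

¥464,576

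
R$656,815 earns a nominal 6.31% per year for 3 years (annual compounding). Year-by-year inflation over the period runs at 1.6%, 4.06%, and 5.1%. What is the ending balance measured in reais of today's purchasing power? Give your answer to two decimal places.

Nominal value at maturity: R$656,815 × (1 + 6.31%)^3 ≈ R$789,160.64.
Price-level factor over 3 years: 1.016 × 1.0406 × 1.051 = 1.1111693296.
The maturity value deflated by that factor is the answer in today's purchasing power.

R$710,207.36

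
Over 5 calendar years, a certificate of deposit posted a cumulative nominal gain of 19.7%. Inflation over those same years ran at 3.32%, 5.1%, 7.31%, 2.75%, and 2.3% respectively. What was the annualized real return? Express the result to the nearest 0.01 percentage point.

Cumulative inflation factor: 1.0332 × 1.051 × 1.0731 × 1.0275 × 1.023 ≈ 1.22486.
Nominal growth factor: 1.19700. Real growth factor = 1.19700 / 1.22486 ≈ 0.97726.
Annualized: 0.97726^(1/5) − 1 ≈ -0.00459.

-0.46%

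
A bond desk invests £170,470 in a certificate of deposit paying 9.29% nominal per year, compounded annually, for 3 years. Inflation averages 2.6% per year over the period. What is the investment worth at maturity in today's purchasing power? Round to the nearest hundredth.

Nominal value at maturity: £170,470 × (1 + 9.29%)^3 ≈ £222,530.34.
Price-level factor over 3 years: (1 + 2.6%)^3 = 1.080045576.
Dividing the nominal maturity value by the price-level factor gives the value in today's money.

£206,037.92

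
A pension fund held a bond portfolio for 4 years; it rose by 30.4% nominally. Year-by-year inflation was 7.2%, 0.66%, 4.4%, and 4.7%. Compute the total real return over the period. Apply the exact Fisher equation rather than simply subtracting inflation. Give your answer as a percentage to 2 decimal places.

Cumulative inflation factor: 1.072 × 1.0066 × 1.044 × 1.047 ≈ 1.17950.
Nominal growth factor: 1.30400. Real growth factor = 1.30400 / 1.17950 ≈ 1.10555.
Total real return ≈ 10.5551%.

10.56%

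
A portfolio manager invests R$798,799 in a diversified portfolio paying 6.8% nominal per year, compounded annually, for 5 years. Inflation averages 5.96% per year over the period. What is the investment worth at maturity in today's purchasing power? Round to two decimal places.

Nominal value at maturity: R$798,799 × (1 + 6.8%)^5 ≈ R$1,109,925.36.
Price-level factor over 5 years: (1 + 5.96%)^5 ≈ 1.3357025286.
The maturity value deflated by that factor is the answer in today's purchasing power.

R$830,967.48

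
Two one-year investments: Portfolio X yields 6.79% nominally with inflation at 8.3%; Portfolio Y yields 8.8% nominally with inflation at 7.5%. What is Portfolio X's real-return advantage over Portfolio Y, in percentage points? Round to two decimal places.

-2.60

Portfolio X real return: 1.0679/1.083 − 1 = -1.394%.
Portfolio Y real return: 1.088/1.075 − 1 = 1.209%.
Difference: -1.394 − 1.209 = -2.603 pp.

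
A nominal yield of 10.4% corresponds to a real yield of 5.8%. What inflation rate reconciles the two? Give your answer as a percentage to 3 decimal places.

From (1+r_nom) = (1+r_real)(1+π), we get 1+π = (1 + 10.4%)/(1 + 5.8%) = 1.104/1.058 ≈ 1.04348.
So π ≈ 4.3478%.

4.348%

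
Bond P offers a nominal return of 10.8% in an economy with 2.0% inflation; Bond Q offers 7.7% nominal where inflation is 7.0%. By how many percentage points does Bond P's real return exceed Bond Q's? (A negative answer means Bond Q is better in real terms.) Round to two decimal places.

Bond P real return: 1.108/1.020 − 1 = 8.627%.
Bond Q real return: 1.077/1.070 − 1 = 0.654%.
Difference: 8.627 − 0.654 = 7.973 pp.

7.97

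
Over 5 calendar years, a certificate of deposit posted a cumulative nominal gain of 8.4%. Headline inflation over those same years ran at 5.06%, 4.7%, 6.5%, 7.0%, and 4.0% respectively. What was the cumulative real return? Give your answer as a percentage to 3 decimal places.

Cumulative inflation factor: 1.0506 × 1.047 × 1.065 × 1.070 × 1.040 ≈ 1.30362.
Nominal growth factor: 1.08400. Real growth factor = 1.08400 / 1.30362 ≈ 0.83153.
Total real return ≈ -16.8469%.

-16.847%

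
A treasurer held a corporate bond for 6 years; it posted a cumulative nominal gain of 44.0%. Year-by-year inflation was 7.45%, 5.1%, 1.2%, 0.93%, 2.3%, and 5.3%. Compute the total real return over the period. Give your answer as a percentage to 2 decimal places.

15.89%

Cumulative inflation factor: 1.0745 × 1.051 × 1.012 × 1.0093 × 1.023 × 1.053 ≈ 1.24255.
Nominal growth factor: 1.44000. Real growth factor = 1.44000 / 1.24255 ≈ 1.15891.
Total real return ≈ 15.8907%.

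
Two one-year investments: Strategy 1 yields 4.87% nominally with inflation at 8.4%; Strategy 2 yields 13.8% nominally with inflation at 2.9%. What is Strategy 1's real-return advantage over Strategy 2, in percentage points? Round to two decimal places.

-13.85

Strategy 1 real return: 1.0487/1.084 − 1 = -3.256%.
Strategy 2 real return: 1.138/1.029 − 1 = 10.593%.
Difference: -3.256 − 10.593 = -13.849 pp.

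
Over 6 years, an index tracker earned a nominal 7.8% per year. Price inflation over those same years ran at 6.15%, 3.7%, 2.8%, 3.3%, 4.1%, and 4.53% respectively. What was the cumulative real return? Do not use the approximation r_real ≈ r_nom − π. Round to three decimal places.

Cumulative inflation factor: 1.0615 × 1.037 × 1.028 × 1.033 × 1.041 × 1.0453 ≈ 1.27199.
Nominal growth factor: 1.56932. Real growth factor = 1.56932 / 1.27199 ≈ 1.23375.
Total real return ≈ 23.3754%.

23.375%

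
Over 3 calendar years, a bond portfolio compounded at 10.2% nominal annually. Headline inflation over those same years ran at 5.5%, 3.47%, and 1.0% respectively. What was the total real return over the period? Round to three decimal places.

Cumulative inflation factor: 1.055 × 1.0347 × 1.010 ≈ 1.10252.
Nominal growth factor: 1.33827. Real growth factor = 1.33827 / 1.10252 ≈ 1.21383.
Total real return ≈ 21.3826%.

21.383%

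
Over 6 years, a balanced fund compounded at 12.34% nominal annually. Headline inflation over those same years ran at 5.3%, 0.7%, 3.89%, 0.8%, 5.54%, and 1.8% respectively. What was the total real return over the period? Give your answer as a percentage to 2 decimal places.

Cumulative inflation factor: 1.053 × 1.007 × 1.0389 × 1.008 × 1.0554 × 1.018 ≈ 1.19305.
Nominal growth factor: 2.01005. Real growth factor = 2.01005 / 1.19305 ≈ 1.68480.
Total real return ≈ 68.4805%.

68.48%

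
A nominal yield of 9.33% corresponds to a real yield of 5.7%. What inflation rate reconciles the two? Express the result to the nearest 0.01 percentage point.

3.43%

From (1+r_nom) = (1+r_real)(1+π), we get 1+π = (1 + 9.33%)/(1 + 5.7%) = 1.0933/1.057 ≈ 1.03434.
So π ≈ 3.4342%.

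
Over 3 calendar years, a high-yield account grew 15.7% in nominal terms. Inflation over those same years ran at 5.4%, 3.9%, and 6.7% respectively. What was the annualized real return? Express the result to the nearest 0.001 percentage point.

-0.329%

Cumulative inflation factor: 1.054 × 1.039 × 1.067 ≈ 1.16848.
Nominal growth factor: 1.15700. Real growth factor = 1.15700 / 1.16848 ≈ 0.99018.
Annualized: 0.99018^(1/3) − 1 ≈ -0.00329.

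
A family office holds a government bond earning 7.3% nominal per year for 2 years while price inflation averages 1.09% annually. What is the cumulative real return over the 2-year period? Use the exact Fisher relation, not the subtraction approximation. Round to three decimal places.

The annual real rate is (1+7.3%)/(1+1.09%) − 1 = 6.1430%.
Compounded over 2 years: (1 + 0.061430)^2 − 1 ≈ 0.12663.

12.663%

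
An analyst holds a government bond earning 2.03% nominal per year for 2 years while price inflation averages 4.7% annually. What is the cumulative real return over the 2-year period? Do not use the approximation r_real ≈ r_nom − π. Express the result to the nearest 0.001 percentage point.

-5.035%

The annual real rate is (1+2.03%)/(1+4.7%) − 1 = -2.5501%.
Compounded over 2 years: (1 + -0.025501)^2 − 1 ≈ -0.05035.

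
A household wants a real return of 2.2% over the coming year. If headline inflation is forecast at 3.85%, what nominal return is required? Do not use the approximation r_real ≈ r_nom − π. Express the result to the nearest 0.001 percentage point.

6.135%

By the Fisher equation, 1 + r_nom = (1 + 2.2%)(1 + 3.85%) = 1.022 × 1.0385 = 1.061347.
So r_nom = 6.1347%.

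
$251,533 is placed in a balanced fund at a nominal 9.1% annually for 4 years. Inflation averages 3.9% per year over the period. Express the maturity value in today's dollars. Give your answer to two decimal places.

Nominal value at maturity: $251,533 × (1 + 9.1%)^4 ≈ $356,364.12.
Price-level factor over 4 years: (1 + 3.9%)^4 ≈ 1.1653655894.
Dividing the nominal maturity value by the price-level factor gives the value in today's money.

$305,795.99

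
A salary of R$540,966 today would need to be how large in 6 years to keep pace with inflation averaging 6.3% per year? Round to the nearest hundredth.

R$780,493.98

Cumulative price-level factor: (1+6.3%)^6 ≈ 1.4427782516.
The nominal amount required is R$540,966 scaled up by that factor.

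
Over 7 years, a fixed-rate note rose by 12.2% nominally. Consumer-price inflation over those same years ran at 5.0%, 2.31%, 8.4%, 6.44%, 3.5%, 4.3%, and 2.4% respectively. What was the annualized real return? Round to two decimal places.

Cumulative inflation factor: 1.050 × 1.0231 × 1.084 × 1.0644 × 1.035 × 1.043 × 1.024 ≈ 1.37014.
Nominal growth factor: 1.12200. Real growth factor = 1.12200 / 1.37014 ≈ 0.81889.
Annualized: 0.81889^(1/7) − 1 ≈ -0.02814.

-2.81%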